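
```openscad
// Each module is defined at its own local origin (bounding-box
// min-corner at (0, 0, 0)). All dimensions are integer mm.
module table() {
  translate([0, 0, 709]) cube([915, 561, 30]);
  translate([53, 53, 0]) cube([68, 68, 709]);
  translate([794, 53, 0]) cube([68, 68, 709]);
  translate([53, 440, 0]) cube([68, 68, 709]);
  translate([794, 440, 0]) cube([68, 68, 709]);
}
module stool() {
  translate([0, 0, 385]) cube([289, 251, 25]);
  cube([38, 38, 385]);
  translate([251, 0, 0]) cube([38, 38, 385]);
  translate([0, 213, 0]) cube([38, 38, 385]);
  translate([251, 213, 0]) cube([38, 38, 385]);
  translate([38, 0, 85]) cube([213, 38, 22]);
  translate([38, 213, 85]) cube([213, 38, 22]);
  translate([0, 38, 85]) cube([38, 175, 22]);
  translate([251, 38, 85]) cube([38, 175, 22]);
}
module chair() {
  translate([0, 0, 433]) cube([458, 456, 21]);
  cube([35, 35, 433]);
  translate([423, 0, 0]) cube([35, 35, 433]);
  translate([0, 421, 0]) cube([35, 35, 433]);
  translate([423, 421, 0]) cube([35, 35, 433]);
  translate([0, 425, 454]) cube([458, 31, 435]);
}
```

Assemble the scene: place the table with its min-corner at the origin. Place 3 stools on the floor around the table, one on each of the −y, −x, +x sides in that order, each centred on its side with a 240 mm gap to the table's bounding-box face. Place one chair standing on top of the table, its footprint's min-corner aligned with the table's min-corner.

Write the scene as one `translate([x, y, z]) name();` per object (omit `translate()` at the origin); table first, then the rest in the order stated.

table();
translate([313, -491, 0]) stool();
translate([-529, 155, 0]) stool();
translate([1155, 155, 0]) stool();
translate([0, 0, 739]) chair();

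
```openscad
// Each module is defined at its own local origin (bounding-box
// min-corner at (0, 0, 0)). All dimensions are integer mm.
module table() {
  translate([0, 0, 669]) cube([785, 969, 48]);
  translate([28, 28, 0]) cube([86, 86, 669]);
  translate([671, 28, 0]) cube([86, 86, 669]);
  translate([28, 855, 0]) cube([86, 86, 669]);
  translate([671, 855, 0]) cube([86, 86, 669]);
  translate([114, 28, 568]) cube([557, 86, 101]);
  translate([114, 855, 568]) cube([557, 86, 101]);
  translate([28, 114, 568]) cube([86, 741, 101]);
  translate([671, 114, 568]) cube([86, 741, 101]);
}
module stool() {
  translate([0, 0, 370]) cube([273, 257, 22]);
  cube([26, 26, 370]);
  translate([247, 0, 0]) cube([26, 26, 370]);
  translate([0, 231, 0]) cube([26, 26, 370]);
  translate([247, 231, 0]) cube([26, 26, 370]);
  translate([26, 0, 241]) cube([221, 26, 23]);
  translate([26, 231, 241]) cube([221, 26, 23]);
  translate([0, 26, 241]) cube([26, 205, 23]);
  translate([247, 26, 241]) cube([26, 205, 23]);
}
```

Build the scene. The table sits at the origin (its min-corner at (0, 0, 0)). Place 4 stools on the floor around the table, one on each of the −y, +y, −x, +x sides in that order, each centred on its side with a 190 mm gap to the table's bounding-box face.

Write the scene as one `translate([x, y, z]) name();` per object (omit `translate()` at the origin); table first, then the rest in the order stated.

table();
translate([256, -447, 0]) stool();
translate([256, 1159, 0]) stool();
translate([-463, 356, 0]) stool();
translate([975, 356, 0]) stool();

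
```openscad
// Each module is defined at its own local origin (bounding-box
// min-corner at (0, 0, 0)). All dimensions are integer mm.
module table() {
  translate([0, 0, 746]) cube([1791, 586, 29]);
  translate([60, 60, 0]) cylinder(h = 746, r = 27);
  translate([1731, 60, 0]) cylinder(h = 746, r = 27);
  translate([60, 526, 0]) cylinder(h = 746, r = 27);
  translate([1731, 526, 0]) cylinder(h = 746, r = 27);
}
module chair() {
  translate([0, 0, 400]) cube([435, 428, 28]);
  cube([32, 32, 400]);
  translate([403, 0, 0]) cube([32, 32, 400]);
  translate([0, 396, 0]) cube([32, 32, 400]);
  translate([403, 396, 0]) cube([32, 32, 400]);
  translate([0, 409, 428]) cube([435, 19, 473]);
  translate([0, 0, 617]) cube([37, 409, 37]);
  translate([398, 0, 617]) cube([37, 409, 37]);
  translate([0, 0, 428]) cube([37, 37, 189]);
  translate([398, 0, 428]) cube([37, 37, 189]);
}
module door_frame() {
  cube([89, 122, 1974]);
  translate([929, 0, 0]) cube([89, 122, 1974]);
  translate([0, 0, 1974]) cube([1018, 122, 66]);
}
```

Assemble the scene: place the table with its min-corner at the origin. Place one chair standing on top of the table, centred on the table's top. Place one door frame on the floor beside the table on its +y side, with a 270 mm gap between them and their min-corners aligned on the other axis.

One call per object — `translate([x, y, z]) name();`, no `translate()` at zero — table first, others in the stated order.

table();
translate([678, 79, 775]) chair();
translate([0, 856, 0]) door_frame();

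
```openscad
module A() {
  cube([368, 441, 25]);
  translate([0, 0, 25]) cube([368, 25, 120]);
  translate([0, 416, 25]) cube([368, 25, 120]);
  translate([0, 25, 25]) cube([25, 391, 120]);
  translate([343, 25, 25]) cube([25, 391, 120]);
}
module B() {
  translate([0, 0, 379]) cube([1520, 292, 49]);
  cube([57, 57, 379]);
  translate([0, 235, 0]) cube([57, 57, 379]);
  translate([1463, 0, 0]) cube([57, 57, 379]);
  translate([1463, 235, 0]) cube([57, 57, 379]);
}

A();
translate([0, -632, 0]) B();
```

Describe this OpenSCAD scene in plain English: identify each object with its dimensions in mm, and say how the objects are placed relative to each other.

A is an open storage box with external size 368×441×145 mm and wall thickness 25 mm (the base is also 25 mm thick). The base covers the whole footprint; the four walls stand on the base, with the y-facing walls full-width and the x-facing walls fitting between their inner faces.

B is a bench: a 1520×292 mm seat slab, 49 mm thick, top at z = 428 mm, on four 57×57 mm square legs flush with the seat corners and standing on z = 0.

The bench is on the floor beside the open box on its −y side.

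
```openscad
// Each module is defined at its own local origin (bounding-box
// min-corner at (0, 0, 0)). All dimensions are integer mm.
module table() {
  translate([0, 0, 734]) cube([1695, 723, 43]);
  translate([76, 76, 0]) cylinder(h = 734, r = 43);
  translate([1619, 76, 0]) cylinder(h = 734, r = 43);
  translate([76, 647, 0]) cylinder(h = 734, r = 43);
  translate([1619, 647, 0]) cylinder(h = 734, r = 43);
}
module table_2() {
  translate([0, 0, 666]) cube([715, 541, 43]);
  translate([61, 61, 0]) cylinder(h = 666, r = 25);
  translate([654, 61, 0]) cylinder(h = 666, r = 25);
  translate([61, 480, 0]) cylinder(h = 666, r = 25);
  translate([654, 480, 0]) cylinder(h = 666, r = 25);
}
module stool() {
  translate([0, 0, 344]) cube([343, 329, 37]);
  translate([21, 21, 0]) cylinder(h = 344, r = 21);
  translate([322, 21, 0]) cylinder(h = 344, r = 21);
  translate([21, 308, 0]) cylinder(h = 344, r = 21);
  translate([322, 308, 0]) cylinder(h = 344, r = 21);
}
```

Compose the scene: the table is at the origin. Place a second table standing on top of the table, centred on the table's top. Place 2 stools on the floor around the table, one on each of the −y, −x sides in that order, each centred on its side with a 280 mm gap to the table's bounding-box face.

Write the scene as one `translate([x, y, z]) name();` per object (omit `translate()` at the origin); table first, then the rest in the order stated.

table();
translate([490, 91, 777]) table_2();
translate([676, -609, 0]) stool();
translate([-623, 197, 0]) stool();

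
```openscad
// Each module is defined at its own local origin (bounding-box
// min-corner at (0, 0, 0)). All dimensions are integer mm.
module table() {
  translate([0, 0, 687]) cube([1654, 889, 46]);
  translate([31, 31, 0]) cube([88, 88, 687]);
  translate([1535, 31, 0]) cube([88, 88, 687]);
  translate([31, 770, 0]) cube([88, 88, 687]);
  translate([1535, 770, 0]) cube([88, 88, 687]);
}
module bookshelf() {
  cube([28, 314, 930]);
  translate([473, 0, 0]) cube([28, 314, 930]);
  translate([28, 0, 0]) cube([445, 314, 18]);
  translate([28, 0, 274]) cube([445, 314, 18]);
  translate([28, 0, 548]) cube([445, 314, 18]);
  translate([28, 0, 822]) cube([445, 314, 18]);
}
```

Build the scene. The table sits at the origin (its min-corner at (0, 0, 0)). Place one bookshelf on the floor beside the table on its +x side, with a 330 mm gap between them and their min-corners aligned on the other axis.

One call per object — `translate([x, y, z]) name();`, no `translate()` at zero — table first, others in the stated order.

table();
translate([1984, 0, 0]) bookshelf();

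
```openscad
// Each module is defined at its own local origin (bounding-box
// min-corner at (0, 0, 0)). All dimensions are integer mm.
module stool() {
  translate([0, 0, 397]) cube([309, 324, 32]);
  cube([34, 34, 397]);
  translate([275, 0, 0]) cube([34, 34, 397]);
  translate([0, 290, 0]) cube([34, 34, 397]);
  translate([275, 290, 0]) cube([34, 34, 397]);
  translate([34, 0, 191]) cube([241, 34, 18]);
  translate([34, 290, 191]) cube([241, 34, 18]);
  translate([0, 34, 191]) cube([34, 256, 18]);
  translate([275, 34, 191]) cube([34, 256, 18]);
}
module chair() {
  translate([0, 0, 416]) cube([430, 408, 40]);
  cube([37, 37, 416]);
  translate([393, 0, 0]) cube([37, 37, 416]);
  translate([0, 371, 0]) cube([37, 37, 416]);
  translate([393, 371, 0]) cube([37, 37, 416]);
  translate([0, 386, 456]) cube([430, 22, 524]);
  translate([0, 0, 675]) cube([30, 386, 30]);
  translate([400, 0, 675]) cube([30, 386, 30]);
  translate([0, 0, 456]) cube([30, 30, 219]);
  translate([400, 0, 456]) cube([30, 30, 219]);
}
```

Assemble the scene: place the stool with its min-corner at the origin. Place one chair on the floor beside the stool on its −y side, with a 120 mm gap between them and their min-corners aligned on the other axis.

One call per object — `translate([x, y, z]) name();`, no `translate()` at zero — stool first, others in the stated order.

stool();
translate([0, -528, 0]) chair();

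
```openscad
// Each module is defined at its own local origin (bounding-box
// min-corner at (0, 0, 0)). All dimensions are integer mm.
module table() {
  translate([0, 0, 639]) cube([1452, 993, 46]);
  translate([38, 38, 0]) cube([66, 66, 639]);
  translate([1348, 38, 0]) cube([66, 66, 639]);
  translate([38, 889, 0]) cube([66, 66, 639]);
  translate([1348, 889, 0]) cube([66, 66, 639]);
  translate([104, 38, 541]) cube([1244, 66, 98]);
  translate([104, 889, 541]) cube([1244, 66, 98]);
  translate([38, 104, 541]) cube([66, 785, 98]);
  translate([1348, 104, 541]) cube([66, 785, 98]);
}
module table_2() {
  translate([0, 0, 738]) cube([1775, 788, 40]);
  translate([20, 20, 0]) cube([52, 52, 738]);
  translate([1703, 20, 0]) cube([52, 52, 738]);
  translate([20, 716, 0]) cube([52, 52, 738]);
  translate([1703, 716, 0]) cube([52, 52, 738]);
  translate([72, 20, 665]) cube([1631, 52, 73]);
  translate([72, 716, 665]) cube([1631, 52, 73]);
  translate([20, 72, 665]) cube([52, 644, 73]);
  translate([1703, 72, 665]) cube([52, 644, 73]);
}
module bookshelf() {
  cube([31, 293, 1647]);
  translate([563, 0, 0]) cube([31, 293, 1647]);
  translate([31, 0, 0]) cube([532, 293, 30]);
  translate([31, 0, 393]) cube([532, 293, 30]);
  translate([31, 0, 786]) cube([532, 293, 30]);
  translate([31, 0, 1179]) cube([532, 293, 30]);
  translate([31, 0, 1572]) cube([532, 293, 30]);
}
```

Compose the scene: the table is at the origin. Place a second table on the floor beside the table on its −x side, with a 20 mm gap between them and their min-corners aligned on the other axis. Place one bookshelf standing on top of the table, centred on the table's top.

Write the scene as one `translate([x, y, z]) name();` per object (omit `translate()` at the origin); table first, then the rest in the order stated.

table();
translate([-1795, 0, 0]) table_2();
translate([429, 350, 685]) bookshelf();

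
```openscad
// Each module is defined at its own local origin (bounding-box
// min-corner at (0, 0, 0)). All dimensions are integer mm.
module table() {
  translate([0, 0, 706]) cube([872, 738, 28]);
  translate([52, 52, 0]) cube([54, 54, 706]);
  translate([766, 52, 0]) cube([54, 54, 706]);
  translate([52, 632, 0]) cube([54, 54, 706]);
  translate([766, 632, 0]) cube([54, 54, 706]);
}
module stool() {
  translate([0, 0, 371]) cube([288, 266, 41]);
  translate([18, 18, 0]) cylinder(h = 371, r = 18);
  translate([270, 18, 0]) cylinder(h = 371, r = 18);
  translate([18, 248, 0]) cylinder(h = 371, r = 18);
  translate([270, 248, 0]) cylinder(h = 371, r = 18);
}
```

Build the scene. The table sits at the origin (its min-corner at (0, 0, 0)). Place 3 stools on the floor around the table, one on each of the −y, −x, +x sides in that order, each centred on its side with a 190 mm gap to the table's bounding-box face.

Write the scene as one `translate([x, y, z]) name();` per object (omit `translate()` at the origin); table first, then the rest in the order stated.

table();
translate([292, -456, 0]) stool();
translate([-478, 236, 0]) stool();
translate([1062, 236, 0]) stool();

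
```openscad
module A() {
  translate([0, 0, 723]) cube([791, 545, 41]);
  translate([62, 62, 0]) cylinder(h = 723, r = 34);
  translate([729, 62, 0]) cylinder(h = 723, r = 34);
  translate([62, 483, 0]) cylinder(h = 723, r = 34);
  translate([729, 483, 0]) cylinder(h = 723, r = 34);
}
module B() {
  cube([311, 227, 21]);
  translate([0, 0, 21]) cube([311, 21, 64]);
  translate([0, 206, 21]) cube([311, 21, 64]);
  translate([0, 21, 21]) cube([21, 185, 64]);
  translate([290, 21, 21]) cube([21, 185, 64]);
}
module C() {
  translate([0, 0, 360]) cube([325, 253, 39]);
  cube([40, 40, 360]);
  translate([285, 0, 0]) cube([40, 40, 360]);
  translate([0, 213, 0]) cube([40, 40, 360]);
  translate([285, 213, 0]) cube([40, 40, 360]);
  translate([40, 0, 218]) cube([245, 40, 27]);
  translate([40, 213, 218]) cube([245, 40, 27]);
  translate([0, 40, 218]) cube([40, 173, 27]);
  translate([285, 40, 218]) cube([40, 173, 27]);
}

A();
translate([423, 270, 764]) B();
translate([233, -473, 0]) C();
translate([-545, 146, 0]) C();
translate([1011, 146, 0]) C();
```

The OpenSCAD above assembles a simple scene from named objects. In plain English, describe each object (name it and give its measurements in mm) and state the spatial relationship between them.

A is a rectangular dining table. The top is 791×545×41 mm with its upper surface at z = 764 mm. It stands on four round legs of 68 mm diameter, each leg's bounding box inset 28 mm from the nearest pair of top edges, running from the floor to the underside of the top.

B is an open-topped rectangular box: outside dimensions 311×227×85 mm, with a uniform wall and base thickness of 21 mm. The base is a full 311×227 slab on the floor; four walls sit on top of the base. The front and back walls (the −y and +y sides) span the full width; the two side walls fit between them.

C is a simple wooden stool: a rectangular seat 325 mm (x) by 253 mm (y), 39 mm thick, top face at z = 399 mm, on four square legs, each 40×40 mm in cross-section. The legs rest on z = 0, each flush with a corner of the seat. Four stretchers, 40 mm wide and 27 mm tall, connect adjacent legs with their undersides at z = 218 mm, each running between the inner faces of the legs it joins and aligned with the legs' outer faces on the other axis.

The open box is on top of the table. Three stools sit around the table at the −y, −x, +x sides.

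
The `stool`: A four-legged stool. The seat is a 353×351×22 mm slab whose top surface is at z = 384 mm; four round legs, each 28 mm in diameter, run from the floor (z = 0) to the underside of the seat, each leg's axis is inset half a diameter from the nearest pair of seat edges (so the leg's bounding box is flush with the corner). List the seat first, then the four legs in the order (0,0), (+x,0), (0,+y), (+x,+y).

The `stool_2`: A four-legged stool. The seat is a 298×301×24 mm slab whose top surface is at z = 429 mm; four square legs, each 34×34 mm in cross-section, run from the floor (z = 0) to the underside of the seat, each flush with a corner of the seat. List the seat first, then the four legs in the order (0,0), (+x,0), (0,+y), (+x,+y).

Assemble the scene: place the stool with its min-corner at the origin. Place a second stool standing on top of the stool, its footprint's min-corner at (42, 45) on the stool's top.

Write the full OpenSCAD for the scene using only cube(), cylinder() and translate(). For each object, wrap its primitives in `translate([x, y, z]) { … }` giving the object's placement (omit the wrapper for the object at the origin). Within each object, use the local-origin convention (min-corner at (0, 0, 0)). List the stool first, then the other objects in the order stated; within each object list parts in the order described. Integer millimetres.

translate([0, 0, 362]) cube([353, 351, 22]);
translate([14, 14, 0]) cylinder(h = 362, r = 14);
translate([339, 14, 0]) cylinder(h = 362, r = 14);
translate([14, 337, 0]) cylinder(h = 362, r = 14);
translate([339, 337, 0]) cylinder(h = 362, r = 14);
translate([42, 45, 384]) {
  translate([0, 0, 405]) cube([298, 301, 24]);
  cube([34, 34, 405]);
  translate([264, 0, 0]) cube([34, 34, 405]);
  translate([0, 267, 0]) cube([34, 34, 405]);
  translate([264, 267, 0]) cube([34, 34, 405]);
}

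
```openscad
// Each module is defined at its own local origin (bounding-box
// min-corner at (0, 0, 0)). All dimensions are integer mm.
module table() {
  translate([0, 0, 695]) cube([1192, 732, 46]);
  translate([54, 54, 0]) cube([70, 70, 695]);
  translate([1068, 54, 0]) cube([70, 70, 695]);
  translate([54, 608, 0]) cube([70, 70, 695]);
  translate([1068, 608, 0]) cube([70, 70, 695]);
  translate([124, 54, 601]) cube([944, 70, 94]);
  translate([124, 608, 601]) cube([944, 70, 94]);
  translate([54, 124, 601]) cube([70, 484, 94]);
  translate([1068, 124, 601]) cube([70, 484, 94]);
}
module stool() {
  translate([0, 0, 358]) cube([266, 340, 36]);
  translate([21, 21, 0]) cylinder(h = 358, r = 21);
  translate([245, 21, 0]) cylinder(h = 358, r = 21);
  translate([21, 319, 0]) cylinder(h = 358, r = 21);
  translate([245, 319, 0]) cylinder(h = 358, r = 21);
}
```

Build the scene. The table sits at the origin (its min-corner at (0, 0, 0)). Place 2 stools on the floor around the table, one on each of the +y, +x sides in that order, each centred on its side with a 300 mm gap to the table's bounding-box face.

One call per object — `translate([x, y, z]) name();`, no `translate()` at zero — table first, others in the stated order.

table();
translate([463, 1032, 0]) stool();
translate([1492, 196, 0]) stool();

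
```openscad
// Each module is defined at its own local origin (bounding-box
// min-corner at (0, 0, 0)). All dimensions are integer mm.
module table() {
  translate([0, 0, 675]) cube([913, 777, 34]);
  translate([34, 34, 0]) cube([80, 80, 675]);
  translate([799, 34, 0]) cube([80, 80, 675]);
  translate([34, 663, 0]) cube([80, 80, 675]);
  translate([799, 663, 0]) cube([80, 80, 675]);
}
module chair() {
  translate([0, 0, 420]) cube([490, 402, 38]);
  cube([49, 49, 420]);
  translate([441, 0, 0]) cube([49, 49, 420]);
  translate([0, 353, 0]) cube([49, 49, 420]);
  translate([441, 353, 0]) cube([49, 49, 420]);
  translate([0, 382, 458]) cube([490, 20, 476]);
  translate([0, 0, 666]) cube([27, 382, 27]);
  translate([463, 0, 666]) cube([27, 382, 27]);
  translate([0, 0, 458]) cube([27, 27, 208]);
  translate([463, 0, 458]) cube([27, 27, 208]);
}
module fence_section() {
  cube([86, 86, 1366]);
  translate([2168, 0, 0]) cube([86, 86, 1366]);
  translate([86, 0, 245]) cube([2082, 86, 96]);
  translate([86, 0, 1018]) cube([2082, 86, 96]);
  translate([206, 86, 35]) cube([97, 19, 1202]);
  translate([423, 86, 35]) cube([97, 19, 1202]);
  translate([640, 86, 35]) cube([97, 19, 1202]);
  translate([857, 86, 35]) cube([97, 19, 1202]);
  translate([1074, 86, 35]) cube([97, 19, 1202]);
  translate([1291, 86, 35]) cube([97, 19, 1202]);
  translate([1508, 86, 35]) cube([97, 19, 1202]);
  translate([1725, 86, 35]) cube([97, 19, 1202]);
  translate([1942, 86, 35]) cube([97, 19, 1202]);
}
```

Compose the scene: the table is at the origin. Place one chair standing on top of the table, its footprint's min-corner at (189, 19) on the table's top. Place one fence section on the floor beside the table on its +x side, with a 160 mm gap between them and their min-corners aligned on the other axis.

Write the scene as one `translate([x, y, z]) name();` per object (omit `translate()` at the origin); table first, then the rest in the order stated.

table();
translate([189, 19, 709]) chair();
translate([1073, 0, 0]) fence_section();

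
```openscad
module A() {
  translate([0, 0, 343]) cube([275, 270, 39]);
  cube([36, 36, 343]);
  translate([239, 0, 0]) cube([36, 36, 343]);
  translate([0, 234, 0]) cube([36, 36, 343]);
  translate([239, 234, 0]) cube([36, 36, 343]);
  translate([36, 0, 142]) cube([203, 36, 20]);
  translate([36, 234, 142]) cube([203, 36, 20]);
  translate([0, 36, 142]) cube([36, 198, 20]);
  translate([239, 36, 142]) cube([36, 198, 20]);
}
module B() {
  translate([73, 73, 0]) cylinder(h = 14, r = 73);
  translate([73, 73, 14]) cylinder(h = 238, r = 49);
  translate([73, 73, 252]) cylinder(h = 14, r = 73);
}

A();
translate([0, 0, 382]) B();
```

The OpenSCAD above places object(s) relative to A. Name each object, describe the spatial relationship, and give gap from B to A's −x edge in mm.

The spool's min-x is at 0; the stool's min-x is 0; gap = 0 mm.

A is a stool. B is a spool. The spool is on top of the stool. The gap from the spool to the stool's −x edge is 0 mm.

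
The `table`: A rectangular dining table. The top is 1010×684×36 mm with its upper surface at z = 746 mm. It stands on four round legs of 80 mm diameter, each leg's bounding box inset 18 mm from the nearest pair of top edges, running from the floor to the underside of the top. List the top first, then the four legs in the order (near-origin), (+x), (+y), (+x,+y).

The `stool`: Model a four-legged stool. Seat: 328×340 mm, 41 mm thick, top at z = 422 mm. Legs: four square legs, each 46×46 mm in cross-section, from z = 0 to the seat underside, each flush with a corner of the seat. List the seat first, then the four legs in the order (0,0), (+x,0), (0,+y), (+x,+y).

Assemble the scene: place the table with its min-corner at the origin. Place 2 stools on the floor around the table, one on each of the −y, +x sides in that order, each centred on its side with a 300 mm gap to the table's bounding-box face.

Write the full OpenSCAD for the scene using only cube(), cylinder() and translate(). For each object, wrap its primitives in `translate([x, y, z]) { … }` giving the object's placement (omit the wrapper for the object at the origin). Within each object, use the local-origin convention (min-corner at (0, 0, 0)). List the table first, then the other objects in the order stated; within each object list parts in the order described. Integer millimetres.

translate([0, 0, 710]) cube([1010, 684, 36]);
translate([58, 58, 0]) cylinder(h = 710, r = 40);
translate([952, 58, 0]) cylinder(h = 710, r = 40);
translate([58, 626, 0]) cylinder(h = 710, r = 40);
translate([952, 626, 0]) cylinder(h = 710, r = 40);
translate([341, -640, 0]) {
  translate([0, 0, 381]) cube([328, 340, 41]);
  cube([46, 46, 381]);
  translate([282, 0, 0]) cube([46, 46, 381]);
  translate([0, 294, 0]) cube([46, 46, 381]);
  translate([282, 294, 0]) cube([46, 46, 381]);
}
translate([1310, 172, 0]) {
  translate([0, 0, 381]) cube([328, 340, 41]);
  cube([46, 46, 381]);
  translate([282, 0, 0]) cube([46, 46, 381]);
  translate([0, 294, 0]) cube([46, 46, 381]);
  translate([282, 294, 0]) cube([46, 46, 381]);
}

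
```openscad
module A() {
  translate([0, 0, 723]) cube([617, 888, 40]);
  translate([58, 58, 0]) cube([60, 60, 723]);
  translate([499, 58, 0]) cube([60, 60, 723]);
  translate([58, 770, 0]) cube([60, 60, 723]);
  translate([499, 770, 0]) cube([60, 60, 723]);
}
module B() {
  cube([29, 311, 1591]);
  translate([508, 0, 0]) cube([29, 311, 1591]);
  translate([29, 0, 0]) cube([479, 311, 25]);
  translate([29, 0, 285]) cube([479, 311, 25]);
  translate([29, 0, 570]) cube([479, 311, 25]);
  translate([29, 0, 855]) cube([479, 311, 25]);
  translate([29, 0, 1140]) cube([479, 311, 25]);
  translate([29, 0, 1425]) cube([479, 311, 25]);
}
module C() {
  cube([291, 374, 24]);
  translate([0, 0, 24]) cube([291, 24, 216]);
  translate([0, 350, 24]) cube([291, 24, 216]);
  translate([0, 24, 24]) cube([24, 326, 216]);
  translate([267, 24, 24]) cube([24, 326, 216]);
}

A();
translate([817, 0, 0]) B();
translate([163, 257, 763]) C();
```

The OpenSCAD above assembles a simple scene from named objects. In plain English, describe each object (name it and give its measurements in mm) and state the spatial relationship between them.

A is a table with a 617×888 mm rectangular top, 40 mm thick, top surface at z = 763 mm, supported by four 60×60 mm square legs, each inset 58 mm from the nearest pair of top edges, running from the floor.

B is an open bookshelf. Two side panels, each 29 mm thick, 311 mm deep and 1591 mm tall, stand 537 mm apart (outside-to-outside). Between them sit 6 shelves, each 25 mm thick and 311 mm deep, spanning the full gap between the sides. The bottom shelf rests on the floor (its underside at z = 0) and the clear gap between one shelf's top and the next shelf's underside is 260 mm.

C is an open storage box with external size 291×374×240 mm and wall thickness 24 mm (the base is also 24 mm thick). The base covers the whole footprint; the four walls stand on the base, with the y-facing walls full-width and the x-facing walls fitting between their inner faces.

The bookshelf is on the floor beside the table on its +x side. The open box is on top of the table, centred.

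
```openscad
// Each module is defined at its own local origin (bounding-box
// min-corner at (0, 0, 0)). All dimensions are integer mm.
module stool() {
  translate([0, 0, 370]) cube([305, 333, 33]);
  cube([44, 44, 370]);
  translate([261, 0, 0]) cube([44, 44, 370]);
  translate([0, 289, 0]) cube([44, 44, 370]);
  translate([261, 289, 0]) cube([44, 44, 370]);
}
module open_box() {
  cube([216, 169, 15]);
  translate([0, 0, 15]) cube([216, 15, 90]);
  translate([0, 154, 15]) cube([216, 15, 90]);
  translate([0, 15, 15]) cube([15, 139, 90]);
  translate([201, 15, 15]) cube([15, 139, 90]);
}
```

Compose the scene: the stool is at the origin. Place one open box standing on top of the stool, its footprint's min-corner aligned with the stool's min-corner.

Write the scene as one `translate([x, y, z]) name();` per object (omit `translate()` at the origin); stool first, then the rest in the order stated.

stool();
translate([0, 0, 403]) open_box();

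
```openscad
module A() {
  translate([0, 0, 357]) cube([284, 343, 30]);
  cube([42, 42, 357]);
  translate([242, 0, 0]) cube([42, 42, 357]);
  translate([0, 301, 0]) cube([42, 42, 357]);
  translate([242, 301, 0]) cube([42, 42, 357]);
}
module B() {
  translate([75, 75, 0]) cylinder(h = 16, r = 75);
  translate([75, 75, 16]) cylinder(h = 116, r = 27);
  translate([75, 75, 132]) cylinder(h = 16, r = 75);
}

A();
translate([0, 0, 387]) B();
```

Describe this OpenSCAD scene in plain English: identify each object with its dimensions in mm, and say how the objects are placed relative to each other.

A is a simple wooden stool: a rectangular seat 284 mm (x) by 343 mm (y), 30 mm thick, top face at z = 387 mm, on four square legs, each 42×42 mm in cross-section. The legs rest on z = 0, each flush with a corner of the seat.

B is a spool: two coaxial disc flanges of radius 75 mm and thickness 16 mm, joined by a core cylinder of radius 27 mm and height 116 mm. The lower flange rests on z = 0 and the three cylinders share a vertical axis.

The spool is on top of the stool.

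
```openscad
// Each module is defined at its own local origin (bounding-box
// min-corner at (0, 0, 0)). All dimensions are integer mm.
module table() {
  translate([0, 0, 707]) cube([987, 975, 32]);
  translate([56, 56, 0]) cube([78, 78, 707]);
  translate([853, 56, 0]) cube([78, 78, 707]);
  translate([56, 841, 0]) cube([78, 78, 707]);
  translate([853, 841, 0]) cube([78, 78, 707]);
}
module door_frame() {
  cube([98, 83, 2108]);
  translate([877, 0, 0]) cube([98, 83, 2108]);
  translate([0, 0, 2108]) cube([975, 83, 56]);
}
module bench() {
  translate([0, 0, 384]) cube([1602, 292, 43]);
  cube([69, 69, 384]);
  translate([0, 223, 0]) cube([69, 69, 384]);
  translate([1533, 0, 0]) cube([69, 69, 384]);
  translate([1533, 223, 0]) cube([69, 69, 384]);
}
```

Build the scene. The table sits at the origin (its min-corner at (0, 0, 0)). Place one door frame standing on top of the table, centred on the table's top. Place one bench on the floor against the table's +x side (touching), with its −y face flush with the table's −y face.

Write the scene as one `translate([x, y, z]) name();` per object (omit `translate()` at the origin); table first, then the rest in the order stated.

table();
translate([6, 446, 739]) door_frame();
translate([987, 0, 0]) bench();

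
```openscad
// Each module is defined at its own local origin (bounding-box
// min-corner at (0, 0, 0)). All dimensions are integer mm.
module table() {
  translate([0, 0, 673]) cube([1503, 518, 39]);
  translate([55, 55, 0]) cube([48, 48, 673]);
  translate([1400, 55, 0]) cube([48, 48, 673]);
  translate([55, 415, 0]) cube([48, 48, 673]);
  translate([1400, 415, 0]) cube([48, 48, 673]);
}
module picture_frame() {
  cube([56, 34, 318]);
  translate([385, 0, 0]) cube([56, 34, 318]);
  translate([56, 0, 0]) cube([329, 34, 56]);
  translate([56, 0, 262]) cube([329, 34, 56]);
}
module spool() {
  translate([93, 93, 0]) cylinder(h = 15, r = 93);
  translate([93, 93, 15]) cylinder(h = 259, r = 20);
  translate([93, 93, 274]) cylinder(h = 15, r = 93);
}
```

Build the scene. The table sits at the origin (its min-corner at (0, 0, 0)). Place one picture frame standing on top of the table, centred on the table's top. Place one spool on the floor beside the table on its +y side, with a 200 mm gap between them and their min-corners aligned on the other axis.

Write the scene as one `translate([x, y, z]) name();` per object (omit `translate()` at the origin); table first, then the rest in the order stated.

table();
translate([531, 242, 712]) picture_frame();
translate([0, 718, 0]) spool();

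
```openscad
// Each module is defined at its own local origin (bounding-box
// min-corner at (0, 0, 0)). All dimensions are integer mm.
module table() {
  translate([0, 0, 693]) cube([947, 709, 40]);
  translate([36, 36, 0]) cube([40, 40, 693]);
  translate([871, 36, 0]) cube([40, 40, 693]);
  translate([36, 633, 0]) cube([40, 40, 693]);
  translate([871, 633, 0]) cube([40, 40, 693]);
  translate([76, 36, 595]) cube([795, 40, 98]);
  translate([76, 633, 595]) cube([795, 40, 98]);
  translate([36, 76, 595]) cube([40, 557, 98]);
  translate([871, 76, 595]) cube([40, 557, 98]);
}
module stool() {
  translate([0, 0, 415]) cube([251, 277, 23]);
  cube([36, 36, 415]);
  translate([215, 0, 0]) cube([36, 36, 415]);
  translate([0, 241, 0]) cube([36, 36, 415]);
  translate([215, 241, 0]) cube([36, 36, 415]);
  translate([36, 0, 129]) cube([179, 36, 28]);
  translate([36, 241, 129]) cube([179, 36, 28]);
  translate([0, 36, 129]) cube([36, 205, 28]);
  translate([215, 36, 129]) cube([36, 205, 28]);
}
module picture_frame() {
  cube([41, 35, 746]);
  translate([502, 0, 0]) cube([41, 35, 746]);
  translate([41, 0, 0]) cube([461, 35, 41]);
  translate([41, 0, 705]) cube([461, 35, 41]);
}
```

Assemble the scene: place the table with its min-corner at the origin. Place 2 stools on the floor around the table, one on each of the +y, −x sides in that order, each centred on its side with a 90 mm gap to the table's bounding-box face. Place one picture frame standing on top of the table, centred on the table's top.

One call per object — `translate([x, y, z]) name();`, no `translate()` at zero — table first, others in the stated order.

table();
translate([348, 799, 0]) stool();
translate([-341, 216, 0]) stool();
translate([202, 337, 733]) picture_frame();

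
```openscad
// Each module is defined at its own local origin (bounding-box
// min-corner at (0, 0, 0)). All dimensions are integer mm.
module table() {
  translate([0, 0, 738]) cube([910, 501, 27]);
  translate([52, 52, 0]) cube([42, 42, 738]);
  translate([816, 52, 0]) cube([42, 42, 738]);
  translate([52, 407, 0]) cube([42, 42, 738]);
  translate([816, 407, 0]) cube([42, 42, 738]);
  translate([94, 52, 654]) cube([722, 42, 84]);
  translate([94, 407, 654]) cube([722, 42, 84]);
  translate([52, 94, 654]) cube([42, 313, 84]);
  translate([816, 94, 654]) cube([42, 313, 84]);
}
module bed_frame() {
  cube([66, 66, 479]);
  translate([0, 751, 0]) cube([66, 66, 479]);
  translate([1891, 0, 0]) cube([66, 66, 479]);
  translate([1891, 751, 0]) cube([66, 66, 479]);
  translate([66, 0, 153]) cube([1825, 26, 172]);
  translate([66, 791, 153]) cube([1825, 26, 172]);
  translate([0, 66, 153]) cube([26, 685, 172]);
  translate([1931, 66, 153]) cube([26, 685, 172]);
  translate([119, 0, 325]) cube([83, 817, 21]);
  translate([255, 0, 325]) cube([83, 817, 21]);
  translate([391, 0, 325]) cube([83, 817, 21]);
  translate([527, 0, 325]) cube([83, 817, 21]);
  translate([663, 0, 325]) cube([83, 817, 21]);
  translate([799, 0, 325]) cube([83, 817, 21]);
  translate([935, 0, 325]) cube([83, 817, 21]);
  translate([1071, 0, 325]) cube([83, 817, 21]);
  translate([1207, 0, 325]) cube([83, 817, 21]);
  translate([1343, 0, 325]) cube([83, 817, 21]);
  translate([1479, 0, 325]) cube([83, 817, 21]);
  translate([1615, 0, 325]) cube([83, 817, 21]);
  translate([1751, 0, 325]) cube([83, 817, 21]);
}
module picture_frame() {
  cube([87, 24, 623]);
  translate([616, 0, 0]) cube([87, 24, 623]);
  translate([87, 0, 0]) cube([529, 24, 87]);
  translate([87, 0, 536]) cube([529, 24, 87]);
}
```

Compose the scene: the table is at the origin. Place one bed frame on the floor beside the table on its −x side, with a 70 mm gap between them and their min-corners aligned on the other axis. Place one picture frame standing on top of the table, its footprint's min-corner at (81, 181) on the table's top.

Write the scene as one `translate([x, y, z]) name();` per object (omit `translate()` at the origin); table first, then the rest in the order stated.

table();
translate([-2027, 0, 0]) bed_frame();
translate([81, 181, 765]) picture_frame();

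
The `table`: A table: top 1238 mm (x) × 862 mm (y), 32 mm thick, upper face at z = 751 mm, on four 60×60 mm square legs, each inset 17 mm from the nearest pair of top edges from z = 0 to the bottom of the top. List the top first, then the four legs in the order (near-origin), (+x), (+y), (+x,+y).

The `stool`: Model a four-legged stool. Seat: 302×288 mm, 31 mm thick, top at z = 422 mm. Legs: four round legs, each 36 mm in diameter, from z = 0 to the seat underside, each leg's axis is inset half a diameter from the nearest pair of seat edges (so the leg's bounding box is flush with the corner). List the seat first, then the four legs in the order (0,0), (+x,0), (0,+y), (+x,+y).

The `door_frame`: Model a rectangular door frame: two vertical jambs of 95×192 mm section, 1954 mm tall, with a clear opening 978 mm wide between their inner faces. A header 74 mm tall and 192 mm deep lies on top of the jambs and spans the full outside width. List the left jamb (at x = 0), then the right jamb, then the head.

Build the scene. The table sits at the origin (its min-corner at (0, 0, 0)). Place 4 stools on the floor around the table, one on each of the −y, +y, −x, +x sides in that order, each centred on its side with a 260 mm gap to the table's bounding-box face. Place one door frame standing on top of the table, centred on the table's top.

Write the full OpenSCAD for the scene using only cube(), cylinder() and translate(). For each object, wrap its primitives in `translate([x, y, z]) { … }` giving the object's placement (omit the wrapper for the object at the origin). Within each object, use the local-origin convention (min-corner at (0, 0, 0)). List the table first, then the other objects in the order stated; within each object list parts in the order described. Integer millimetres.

translate([0, 0, 719]) cube([1238, 862, 32]);
translate([17, 17, 0]) cube([60, 60, 719]);
translate([1161, 17, 0]) cube([60, 60, 719]);
translate([17, 785, 0]) cube([60, 60, 719]);
translate([1161, 785, 0]) cube([60, 60, 719]);
translate([468, -548, 0]) {
  translate([0, 0, 391]) cube([302, 288, 31]);
  translate([18, 18, 0]) cylinder(h = 391, r = 18);
  translate([284, 18, 0]) cylinder(h = 391, r = 18);
  translate([18, 270, 0]) cylinder(h = 391, r = 18);
  translate([284, 270, 0]) cylinder(h = 391, r = 18);
}
translate([468, 1122, 0]) {
  translate([0, 0, 391]) cube([302, 288, 31]);
  translate([18, 18, 0]) cylinder(h = 391, r = 18);
  translate([284, 18, 0]) cylinder(h = 391, r = 18);
  translate([18, 270, 0]) cylinder(h = 391, r = 18);
  translate([284, 270, 0]) cylinder(h = 391, r = 18);
}
translate([-562, 287, 0]) {
  translate([0, 0, 391]) cube([302, 288, 31]);
  translate([18, 18, 0]) cylinder(h = 391, r = 18);
  translate([284, 18, 0]) cylinder(h = 391, r = 18);
  translate([18, 270, 0]) cylinder(h = 391, r = 18);
  translate([284, 270, 0]) cylinder(h = 391, r = 18);
}
translate([1498, 287, 0]) {
  translate([0, 0, 391]) cube([302, 288, 31]);
  translate([18, 18, 0]) cylinder(h = 391, r = 18);
  translate([284, 18, 0]) cylinder(h = 391, r = 18);
  translate([18, 270, 0]) cylinder(h = 391, r = 18);
  translate([284, 270, 0]) cylinder(h = 391, r = 18);
}
translate([35, 335, 751]) {
  cube([95, 192, 1954]);
  translate([1073, 0, 0]) cube([95, 192, 1954]);
  translate([0, 0, 1954]) cube([1168, 192, 74]);
}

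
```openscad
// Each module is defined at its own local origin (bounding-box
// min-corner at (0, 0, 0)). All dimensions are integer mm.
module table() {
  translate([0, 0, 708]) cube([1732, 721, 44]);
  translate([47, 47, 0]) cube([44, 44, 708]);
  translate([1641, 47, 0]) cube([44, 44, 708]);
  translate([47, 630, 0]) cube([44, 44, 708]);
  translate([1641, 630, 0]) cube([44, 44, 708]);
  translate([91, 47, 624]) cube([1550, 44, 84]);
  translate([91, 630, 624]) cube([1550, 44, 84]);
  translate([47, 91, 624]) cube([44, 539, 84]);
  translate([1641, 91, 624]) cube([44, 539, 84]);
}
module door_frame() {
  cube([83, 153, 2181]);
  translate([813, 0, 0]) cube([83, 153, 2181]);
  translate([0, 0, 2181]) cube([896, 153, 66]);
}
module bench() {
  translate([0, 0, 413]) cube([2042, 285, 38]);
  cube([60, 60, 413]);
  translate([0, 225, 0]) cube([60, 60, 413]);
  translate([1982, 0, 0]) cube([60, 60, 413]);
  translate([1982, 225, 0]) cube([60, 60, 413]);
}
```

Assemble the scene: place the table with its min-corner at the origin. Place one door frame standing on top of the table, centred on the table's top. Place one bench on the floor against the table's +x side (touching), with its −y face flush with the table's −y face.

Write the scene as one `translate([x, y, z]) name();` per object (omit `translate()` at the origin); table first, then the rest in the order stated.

table();
translate([418, 284, 752]) door_frame();
translate([1732, 0, 0]) bench();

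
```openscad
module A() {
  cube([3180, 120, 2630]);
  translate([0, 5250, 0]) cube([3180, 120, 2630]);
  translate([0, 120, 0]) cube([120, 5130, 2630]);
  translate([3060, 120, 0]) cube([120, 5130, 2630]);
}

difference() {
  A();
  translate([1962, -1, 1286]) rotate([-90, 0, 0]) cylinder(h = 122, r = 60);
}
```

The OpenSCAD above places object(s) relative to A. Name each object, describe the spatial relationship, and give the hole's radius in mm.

The subtracted cylinder has r = 60 mm.

A is a house frame. The house frame has a circular hole through its front wall. The hole's radius is 60 mm.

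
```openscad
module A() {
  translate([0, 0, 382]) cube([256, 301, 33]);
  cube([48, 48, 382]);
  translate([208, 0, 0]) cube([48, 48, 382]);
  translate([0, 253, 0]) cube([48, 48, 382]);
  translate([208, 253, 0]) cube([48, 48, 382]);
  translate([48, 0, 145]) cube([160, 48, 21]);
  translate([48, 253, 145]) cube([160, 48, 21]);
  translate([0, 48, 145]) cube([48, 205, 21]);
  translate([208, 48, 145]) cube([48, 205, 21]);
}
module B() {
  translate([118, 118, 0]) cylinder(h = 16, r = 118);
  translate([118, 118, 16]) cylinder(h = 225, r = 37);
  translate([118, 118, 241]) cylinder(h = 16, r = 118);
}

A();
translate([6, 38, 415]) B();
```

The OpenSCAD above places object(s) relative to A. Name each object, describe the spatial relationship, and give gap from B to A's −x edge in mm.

The spool's min-x is at 6; the stool's min-x is 0; gap = 6 mm.

A is a stool. B is a spool. The spool is on top of the stool. The gap from the spool to the stool's −x edge is 6 mm.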